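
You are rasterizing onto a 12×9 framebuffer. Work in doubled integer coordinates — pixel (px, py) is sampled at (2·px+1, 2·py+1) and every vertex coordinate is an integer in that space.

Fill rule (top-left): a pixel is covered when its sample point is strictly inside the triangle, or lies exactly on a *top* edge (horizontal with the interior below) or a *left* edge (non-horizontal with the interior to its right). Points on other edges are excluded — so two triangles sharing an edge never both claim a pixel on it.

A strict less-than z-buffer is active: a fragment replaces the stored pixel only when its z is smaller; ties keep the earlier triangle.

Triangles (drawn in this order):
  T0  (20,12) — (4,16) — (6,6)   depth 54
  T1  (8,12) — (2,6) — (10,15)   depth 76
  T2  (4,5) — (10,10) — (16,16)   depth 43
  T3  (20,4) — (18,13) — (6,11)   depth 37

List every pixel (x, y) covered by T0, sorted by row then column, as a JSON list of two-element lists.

T0:
  2·area = 152
  edge (20, 12)→(4, 16): d=(-16,4) right/bottom  bias=-1
  edge (4, 16)→(6, 6): d=(2,-10) top-left  bias=+0
  edge (6, 6)→(20, 12): d=(14,6) right/bottom  bias=-1
    (3,0)@(7, 1): e=[228,0,-76] → .  [on edge]
    (3,3)@(7, 7): e=[132,12,8] → X
    (4,3)@(9, 7): e=[124,32,-4] → .
    (3,4)@(7, 9): e=[100,16,36] → X
    (4,4)@(9, 9): e=[92,36,24] → X
    (5,4)@(11, 9): e=[84,56,12] → X
    (6,4)@(13, 9): e=[76,76,0] → .  [on edge]
    (2,5)@(5, 11): e=[76,0,76] → X  [on edge]
    (6,5)@(13, 11): e=[44,80,28] → X
    (7,5)@(15, 11): e=[36,100,16] → X
    (8,5)@(17, 11): e=[28,120,4] → X
    (9,5)@(19, 11): e=[20,140,-8] → .
  covered (19 px):
    . . . . . . . . . . . .
    . . . . . . . . . . . .
    . . . . . . . . . . . .
    . . . X . . . . . . . .
    . . . X X X . . . . . .
    . . X X X X X X X . . .
    . . X X X X X X . . . .
    . . X X . . . . . . . .
    . . . . . . . . . . . .
T1:
  2·area = 6  (B↔C swapped to make it positive)
  edge (8, 12)→(10, 15): d=(2,3) right/bottom  bias=-1
  edge (10, 15)→(2, 6): d=(-8,-9) top-left  bias=+0
  edge (2, 6)→(8, 12): d=(6,6) right/bottom  bias=-1
    (0,2)@(1, 5): e=[7,-1,0] → .  [on edge]
    (1,3)@(3, 7): e=[5,1,0] → .  [on edge]
    (2,4)@(5, 9): e=[3,3,0] → .  [on edge]
    (3,5)@(7, 11): e=[1,5,0] → .  [on edge]
    (4,6)@(9, 13): e=[-1,7,0] → .  [on edge]
    (5,7)@(11, 15): e=[-3,9,0] → .  [on edge]
    (6,8)@(13, 17): e=[-5,11,0] → .  [on edge]
  covered (0 px):
    . . . . . . . . . . . .
    . . . . . . . . . . . .
    . . . . . . . . . . . .
    . . . . . . . . . . . .
    . . . . . . . . . . . .
    . . . . . . . . . . . .
    . . . . . . . . . . . .
    . . . . . . . . . . . .
    . . . . . . . . . . . .
T2:
  2·area = 6
  edge (4, 5)→(10, 10): d=(6,5) right/bottom  bias=-1
  edge (10, 10)→(16, 16): d=(6,6) right/bottom  bias=-1
  edge (16, 16)→(4, 5): d=(-12,-11) top-left  bias=+0
    (0,0)@(1, 1): e=[-9,0,15] → .  [on edge]
    (1,1)@(3, 3): e=[-7,0,13] → .  [on edge]
    (2,2)@(5, 5): e=[-5,0,11] → .  [on edge]
    (3,3)@(7, 7): e=[-3,0,9] → .  [on edge]
    (4,4)@(9, 9): e=[-1,0,7] → .  [on edge]
    (5,5)@(11, 11): e=[1,0,5] → .  [on edge]
    (6,6)@(13, 13): e=[3,0,3] → .  [on edge]
    (7,7)@(15, 15): e=[5,0,1] → .  [on edge]
    (8,8)@(17, 17): e=[7,0,-1] → .  [on edge]
  covered (0 px):
    . . . . . . . . . . . .
    . . . . . . . . . . . .
    . . . . . . . . . . . .
    . . . . . . . . . . . .
    . . . . . . . . . . . .
    . . . . . . . . . . . .
    . . . . . . . . . . . .
    . . . . . . . . . . . .
    . . . . . . . . . . . .
T3:
  2·area = 112
  edge (20, 4)→(18, 13): d=(-2,9) right/bottom  bias=-1
  edge (18, 13)→(6, 11): d=(-12,-2) top-left  bias=+0
  edge (6, 11)→(20, 4): d=(14,-7) top-left  bias=+0
    (9,2)@(19, 5): e=[7,98,7] → X
    (10,2)@(21, 5): e=[-11,102,21] → .
    (7,3)@(15, 7): e=[39,66,7] → X
    (8,3)@(17, 7): e=[21,70,21] → X
    (10,3)@(21, 7): e=[-15,78,49] → .
    (5,4)@(11, 9): e=[71,34,7] → X
    (6,4)@(13, 9): e=[53,38,21] → X
    (9,4)@(19, 9): e=[-1,50,63] → .
    (3,5)@(7, 11): e=[103,2,7] → X
    (4,5)@(9, 11): e=[85,6,21] → X
    (9,5)@(19, 11): e=[-5,26,91] → .
    (3,6)@(7, 13): e=[99,-22,35] → .
  covered (14 px):
    . . . . . . . . . . . .
    . . . . . . . . . . . .
    . . . . . . . . . X . .
    . . . . . . . X X X . .
    . . . . . X X X X . . .
    . . . X X X X X X . . .
    . . . . . . . . . . . .
    . . . . . . . . . . . .
    . . . . . . . . . . . .

Final: [[3,3],[3,4],[4,4],[5,4],[2,5],[3,5],[4,5],[5,5],[6,5],[7,5],[8,5],[2,6],[3,6],[4,6],[5,6],[6,6],[7,6],[2,7],[3,7]]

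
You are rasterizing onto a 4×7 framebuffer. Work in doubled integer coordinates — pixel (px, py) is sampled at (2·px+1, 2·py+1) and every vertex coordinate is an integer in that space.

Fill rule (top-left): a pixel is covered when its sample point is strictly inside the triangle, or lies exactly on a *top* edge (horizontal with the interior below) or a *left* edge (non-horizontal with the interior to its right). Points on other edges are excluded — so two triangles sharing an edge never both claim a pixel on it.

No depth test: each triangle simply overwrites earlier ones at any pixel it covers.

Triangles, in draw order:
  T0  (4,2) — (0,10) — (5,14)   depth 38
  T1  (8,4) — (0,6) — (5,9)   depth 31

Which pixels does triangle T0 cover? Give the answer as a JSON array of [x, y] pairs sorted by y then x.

T0:
  2·area = 56  (B↔C swapped to make it positive)
  edge (4, 2)→(5, 14): d=(1,12) right/bottom  bias=-1
  edge (5, 14)→(0, 10): d=(-5,-4) top-left  bias=+0
  edge (0, 10)→(4, 2): d=(4,-8) top-left  bias=+0
    (1,2)@(3, 5): e=[15,37,4] → X
    (2,2)@(5, 5): e=[-9,45,20] → .
    (1,3)@(3, 7): e=[17,27,12] → X
    (2,3)@(5, 7): e=[-7,35,28] → .
    (0,4)@(1, 9): e=[43,9,4] → X
    (2,4)@(5, 9): e=[-5,25,36] → .
    (0,5)@(1, 11): e=[45,-1,12] → .
    (1,5)@(3, 11): e=[21,7,28] → X
    (2,5)@(5, 11): e=[-3,15,44] → .
    (1,6)@(3, 13): e=[23,-3,36] → .
  covered (5 px):
    . . . .
    . . . .
    . X . .
    . X . .
    X X . .
    . X . .
    . . . .
T1:
  2·area = 34  (B↔C swapped to make it positive)
  edge (8, 4)→(5, 9): d=(-3,5) right/bottom  bias=-1
  edge (5, 9)→(0, 6): d=(-5,-3) top-left  bias=+0
  edge (0, 6)→(8, 4): d=(8,-2) top-left  bias=+0
    (2,2)@(5, 5): e=[12,20,2] → X
    (3,2)@(7, 5): e=[2,26,6] → X
    (1,3)@(3, 7): e=[16,4,14] → X
    (3,3)@(7, 7): e=[-4,16,22] → .
    (1,4)@(3, 9): e=[10,-6,30] → .
    (2,4)@(5, 9): e=[0,0,34] → .  [on edge]
  covered (4 px):
    . . . .
    . . . .
    . . X X
    . X X .
    . . . .
    . . . .
    . . . .

Answer: [[1,2],[1,3],[0,4],[1,4],[1,5]]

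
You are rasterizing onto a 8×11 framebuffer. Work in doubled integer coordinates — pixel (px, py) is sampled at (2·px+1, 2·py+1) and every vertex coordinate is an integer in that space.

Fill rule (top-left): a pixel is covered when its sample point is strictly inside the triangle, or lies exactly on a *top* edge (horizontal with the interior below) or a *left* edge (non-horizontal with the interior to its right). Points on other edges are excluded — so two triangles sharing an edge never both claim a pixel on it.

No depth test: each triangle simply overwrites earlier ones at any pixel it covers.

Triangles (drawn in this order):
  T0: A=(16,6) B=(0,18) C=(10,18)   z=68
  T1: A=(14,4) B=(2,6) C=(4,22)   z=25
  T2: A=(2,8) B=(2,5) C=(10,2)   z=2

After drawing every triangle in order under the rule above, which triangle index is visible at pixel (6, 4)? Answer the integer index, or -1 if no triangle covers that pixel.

T0:
  2·area = 120  (B↔C swapped to make it positive)
  edge (16, 6)→(10, 18): d=(-6,12) right/bottom  bias=-1
  edge (10, 18)→(0, 18): d=(-10,0) right/bottom  bias=-1
  edge (0, 18)→(16, 6): d=(16,-12) top-left  bias=+0
    (7,3)@(15, 7): e=[6,110,4] → X
    (6,4)@(13, 9): e=[18,90,12] → X
    (7,4)@(15, 9): e=[-6,90,36] → .
    (5,5)@(11, 11): e=[30,70,20] → X
    (7,5)@(15, 11): e=[-18,70,68] → .
    (3,6)@(7, 13): e=[66,50,4] → X
    (4,6)@(9, 13): e=[42,50,28] → X
    (6,6)@(13, 13): e=[-6,50,76] → .
    (2,7)@(5, 15): e=[78,30,12] → X
    (6,7)@(13, 15): e=[-18,30,108] → .
    (1,8)@(3, 17): e=[90,10,20] → X
    (5,8)@(11, 17): e=[-6,10,116] → .
  covered (15 px):
    . . . . . . . .
    . . . . . . . .
    . . . . . . . .
    . . . . . . . X
    . . . . . . X .
    . . . . . X X .
    . . . X X X . .
    . . X X X X . .
    . X X X X . . .
    . . . . . . . .
    . . . . . . . .
T1:
  2·area = 196  (B↔C swapped to make it positive)
  edge (14, 4)→(4, 22): d=(-10,18) right/bottom  bias=-1
  edge (4, 22)→(2, 6): d=(-2,-16) top-left  bias=+0
  edge (2, 6)→(14, 4): d=(12,-2) top-left  bias=+0
    (4,2)@(9, 5): e=[80,114,2] → X
    (5,2)@(11, 5): e=[44,146,6] → X
    (6,2)@(13, 5): e=[8,178,10] → X
    (7,2)@(15, 5): e=[-28,210,14] → .
    (1,3)@(3, 7): e=[168,14,14] → X
    (2,3)@(5, 7): e=[132,46,18] → X
    (3,3)@(7, 7): e=[96,78,22] → X
    (6,3)@(13, 7): e=[-12,174,34] → .
    (1,4)@(3, 9): e=[148,10,38] → X
    (6,4)@(13, 9): e=[-32,170,58] → .
    (1,5)@(3, 11): e=[128,6,62] → X
    (5,5)@(11, 11): e=[-16,134,78] → .
    (4,6)@(9, 13): e=[0,98,98] → .  [on edge]
  covered (24 px):
    . . . . . . . .
    . . . . . . . .
    . . . . X X X .
    . X X X X X . .
    . X X X X X . .
    . X X X X . . .
    . X X X . . . .
    . . X X . . . .
    . . X . . . . .
    . . X . . . . .
    . . . . . . . .
T2:
  2·area = 24
  edge (2, 8)→(2, 5): d=(0,-3) top-left  bias=+0
  edge (2, 5)→(10, 2): d=(8,-3) top-left  bias=+0
  edge (10, 2)→(2, 8): d=(-8,6) right/bottom  bias=-1
    (1,2)@(3, 5): e=[3,3,18] → X
    (2,2)@(5, 5): e=[9,9,6] → X
    (3,2)@(7, 5): e=[15,15,-6] → .
    (1,3)@(3, 7): e=[3,19,2] → X
    (2,3)@(5, 7): e=[9,25,-10] → .
    (1,4)@(3, 9): e=[3,35,-14] → .
  covered (3 px):
    . . . . . . . .
    . . . . . . . .
    . X X . . . . .
    . X . . . . . .
    . . . . . . . .
    . . . . . . . .
    . . . . . . . .
    . . . . . . . .
    . . . . . . . .
    . . . . . . . .
    . . . . . . . .

Z-buffer (winner per pixel, '.' = empty):
  . . . . . . . .
  . . . . . . . .
  . 2 2 . 1 1 1 .
  . 2 1 1 1 1 . 0
  . 1 1 1 1 1 0 .
  . 1 1 1 1 0 0 .
  . 1 1 1 0 0 . .
  . . 1 1 0 0 . .
  . 0 1 0 0 . . .
  . . 1 . . . . .
  . . . . . . . .

Final: 0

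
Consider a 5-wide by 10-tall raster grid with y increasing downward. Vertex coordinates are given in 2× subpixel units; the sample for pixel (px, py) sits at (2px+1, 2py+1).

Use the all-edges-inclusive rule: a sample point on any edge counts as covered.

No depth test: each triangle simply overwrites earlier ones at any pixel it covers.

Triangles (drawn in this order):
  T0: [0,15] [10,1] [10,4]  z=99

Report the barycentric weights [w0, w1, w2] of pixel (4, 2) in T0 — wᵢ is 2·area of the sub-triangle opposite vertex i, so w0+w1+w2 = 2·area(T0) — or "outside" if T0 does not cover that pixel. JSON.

T0:
  2·area = 30
  edge (0, 15)→(10, 1): d=(10,-14) inclusive
  edge (10, 1)→(10, 4): d=(0,3) inclusive
  edge (10, 4)→(0, 15): d=(-10,11) inclusive
    (4,1)@(9, 3): e=[6,3,21] → X
    (4,2)@(9, 5): e=[26,3,1] → X
    (3,3)@(7, 7): e=[18,9,3] → X
    (4,3)@(9, 7): e=[46,3,-19] → .
    (2,4)@(5, 9): e=[10,15,5] → X
    (3,4)@(7, 9): e=[38,9,-17] → .
    (1,5)@(3, 11): e=[2,21,7] → X
    (2,5)@(5, 11): e=[30,15,-15] → .
    (1,6)@(3, 13): e=[22,21,-13] → .
  covered (5 px):
    . . . . .
    . . . . X
    . . . . X
    . . . X .
    . . X . .
    . X . . .
    . . . . .
    . . . . .
    . . . . .
    . . . . .

Answer: [3,1,26]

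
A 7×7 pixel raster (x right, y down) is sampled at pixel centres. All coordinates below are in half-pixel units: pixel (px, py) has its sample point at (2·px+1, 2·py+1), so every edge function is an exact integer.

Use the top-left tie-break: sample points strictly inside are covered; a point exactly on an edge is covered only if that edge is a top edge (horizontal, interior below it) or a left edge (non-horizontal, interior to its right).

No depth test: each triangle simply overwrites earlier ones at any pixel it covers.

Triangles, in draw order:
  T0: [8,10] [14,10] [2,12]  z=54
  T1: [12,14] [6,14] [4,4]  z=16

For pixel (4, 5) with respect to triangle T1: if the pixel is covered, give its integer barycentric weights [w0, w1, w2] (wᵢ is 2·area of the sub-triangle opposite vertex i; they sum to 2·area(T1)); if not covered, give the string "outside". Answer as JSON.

T0:
  2·area = 12
  edge (8, 10)→(14, 10): d=(6,0) top-left  bias=+0
  edge (14, 10)→(2, 12): d=(-12,2) right/bottom  bias=-1
  edge (2, 12)→(8, 10): d=(6,-2) top-left  bias=+0
    (5,4)@(11, 9): e=[-6,18,0] → ·  [on edge]
    (2,5)@(5, 11): e=[6,6,0] → #  [on edge]
    (3,5)@(7, 11): e=[6,2,4] → #
    (4,5)@(9, 11): e=[6,-2,8] → ·
    (2,6)@(5, 13): e=[18,-18,12] → ·
    (3,6)@(7, 13): e=[18,-22,16] → ·
  covered (2 px):
    · · · · · · ·
    · · · · · · ·
    · · · · · · ·
    · · · · · · ·
    · · · · · · ·
    · · # # · · ·
    · · · · · · ·
T1:
  2·area = 60
  edge (12, 14)→(6, 14): d=(-6,0) right/bottom  bias=-1
  edge (6, 14)→(4, 4): d=(-2,-10) top-left  bias=+0
  edge (4, 4)→(12, 14): d=(8,10) right/bottom  bias=-1
    (2,3)@(5, 7): e=[42,4,14] → #
    (3,3)@(7, 7): e=[42,24,-6] → ·
    (2,4)@(5, 9): e=[30,0,30] → #  [on edge]
    (3,4)@(7, 9): e=[30,20,10] → #
    (4,4)@(9, 9): e=[30,40,-10] → ·
    (2,5)@(5, 11): e=[18,-4,46] → ·
    (3,5)@(7, 11): e=[18,16,26] → #
    (4,5)@(9, 11): e=[18,36,6] → #
    (5,5)@(11, 11): e=[18,56,-14] → ·
    (3,6)@(7, 13): e=[6,12,42] → #
    (5,6)@(11, 13): e=[6,52,2] → #
    (6,6)@(13, 13): e=[6,72,-18] → ·
  covered (8 px):
    · · · · · · ·
    · · · · · · ·
    · · · · · · ·
    · · # · · · ·
    · · # # · · ·
    · · · # # · ·
    · · · # # # ·

Result: [36,6,18]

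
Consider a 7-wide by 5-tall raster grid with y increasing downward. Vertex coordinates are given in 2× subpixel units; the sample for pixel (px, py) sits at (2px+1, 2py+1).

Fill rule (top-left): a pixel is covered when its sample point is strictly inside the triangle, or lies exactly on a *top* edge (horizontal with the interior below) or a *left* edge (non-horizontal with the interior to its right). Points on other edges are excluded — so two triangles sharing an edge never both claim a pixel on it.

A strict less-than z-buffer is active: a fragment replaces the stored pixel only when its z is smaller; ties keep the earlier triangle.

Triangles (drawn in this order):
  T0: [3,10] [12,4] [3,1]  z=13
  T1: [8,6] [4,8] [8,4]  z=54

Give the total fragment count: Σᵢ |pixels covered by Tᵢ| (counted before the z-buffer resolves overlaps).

T0:
  2·area = 81  (B↔C swapped to make it positive)
  edge (3, 10)→(3, 1): d=(0,-9) top-left  bias=+0
  edge (3, 1)→(12, 4): d=(9,3) right/bottom  bias=-1
  edge (12, 4)→(3, 10): d=(-9,6) right/bottom  bias=-1
    (1,0)@(3, 1): e=[0,0,81] → .  [on edge]
    (1,1)@(3, 3): e=[0,18,63] → X  [on edge]
    (2,1)@(5, 3): e=[18,12,51] → X
    (3,1)@(7, 3): e=[36,6,39] → X
    (4,1)@(9, 3): e=[54,0,27] → .  [on edge]
    (1,2)@(3, 5): e=[0,36,45] → X  [on edge]
    (4,2)@(9, 5): e=[54,18,9] → X
    (5,2)@(11, 5): e=[72,12,-3] → .
    (1,3)@(3, 7): e=[0,54,27] → X  [on edge]
    (4,3)@(9, 7): e=[54,36,-9] → .
    (1,4)@(3, 9): e=[0,72,9] → X  [on edge]
    (2,4)@(5, 9): e=[18,66,-3] → .
  covered (11 px):
    . . . . . . .
    . X X X . . .
    . X X X X . .
    . X X X . . .
    . X . . . . .
T1:
  2·area = 8
  edge (8, 6)→(4, 8): d=(-4,2) right/bottom  bias=-1
  edge (4, 8)→(8, 4): d=(4,-4) top-left  bias=+0
  edge (8, 4)→(8, 6): d=(0,2) right/bottom  bias=-1
    (5,0)@(11, 1): e=[14,0,-6] → .  [on edge]
    (4,1)@(9, 3): e=[10,0,-2] → .  [on edge]
    (3,2)@(7, 5): e=[6,0,2] → X  [on edge]
    (4,2)@(9, 5): e=[2,8,-2] → .
    (2,3)@(5, 7): e=[2,0,6] → X  [on edge]
    (3,3)@(7, 7): e=[-2,8,2] → .
    (1,4)@(3, 9): e=[-2,0,10] → .  [on edge]
    (2,4)@(5, 9): e=[-6,8,6] → .
  covered (2 px):
    . . . . . . .
    . . . . . . .
    . . . X . . .
    . . X . . . .
    . . . . . . .

Answer: 13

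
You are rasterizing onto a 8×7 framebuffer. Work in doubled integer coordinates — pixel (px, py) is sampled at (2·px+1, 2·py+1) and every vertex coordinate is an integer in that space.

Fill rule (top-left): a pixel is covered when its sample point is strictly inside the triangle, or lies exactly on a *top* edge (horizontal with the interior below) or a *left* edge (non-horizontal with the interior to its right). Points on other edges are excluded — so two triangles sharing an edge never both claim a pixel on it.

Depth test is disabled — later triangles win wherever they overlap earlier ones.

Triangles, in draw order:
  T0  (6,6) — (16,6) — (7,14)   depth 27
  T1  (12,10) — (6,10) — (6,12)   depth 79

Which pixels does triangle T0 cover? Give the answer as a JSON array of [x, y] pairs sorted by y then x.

T0:
  2·area = 80
  edge (6, 6)→(16, 6): d=(10,0) top-left  bias=+0
  edge (16, 6)→(7, 14): d=(-9,8) right/bottom  bias=-1
  edge (7, 14)→(6, 6): d=(-1,-8) top-left  bias=+0
    (3,3)@(7, 7): e=[10,63,7] → █
    (4,3)@(9, 7): e=[10,47,23] → █
    (5,3)@(11, 7): e=[10,31,39] → █
    (6,3)@(13, 7): e=[10,15,55] → █
    (7,3)@(15, 7): e=[10,-1,71] → ·
    (3,4)@(7, 9): e=[30,45,5] → █
    (6,4)@(13, 9): e=[30,-3,53] → ·
    (3,5)@(7, 11): e=[50,27,3] → █
    (5,5)@(11, 11): e=[50,-5,35] → ·
    (3,6)@(7, 13): e=[70,9,1] → █
    (4,6)@(9, 13): e=[70,-7,17] → ·
  covered (10 px):
    · · · · · · · ·
    · · · · · · · ·
    · · · · · · · ·
    · · · █ █ █ █ ·
    · · · █ █ █ · ·
    · · · █ █ · · ·
    · · · █ · · · ·
T1:
  2·area = 12  (B↔C swapped to make it positive)
  edge (12, 10)→(6, 12): d=(-6,2) right/bottom  bias=-1
  edge (6, 12)→(6, 10): d=(0,-2) top-left  bias=+0
  edge (6, 10)→(12, 10): d=(6,0) top-left  bias=+0
    (7,4)@(15, 9): e=[0,18,-6] → ·  [on edge]
    (3,5)@(7, 11): e=[4,2,6] → █
    (4,5)@(9, 11): e=[0,6,6] → ·  [on edge]
    (1,6)@(3, 13): e=[0,-6,18] → ·  [on edge]
    (3,6)@(7, 13): e=[-8,2,18] → ·
  covered (1 px):
    · · · · · · · ·
    · · · · · · · ·
    · · · · · · · ·
    · · · · · · · ·
    · · · · · · · ·
    · · · █ · · · ·
    · · · · · · · ·

Result: [[3,3],[4,3],[5,3],[6,3],[3,4],[4,4],[5,4],[3,5],[4,5],[3,6]]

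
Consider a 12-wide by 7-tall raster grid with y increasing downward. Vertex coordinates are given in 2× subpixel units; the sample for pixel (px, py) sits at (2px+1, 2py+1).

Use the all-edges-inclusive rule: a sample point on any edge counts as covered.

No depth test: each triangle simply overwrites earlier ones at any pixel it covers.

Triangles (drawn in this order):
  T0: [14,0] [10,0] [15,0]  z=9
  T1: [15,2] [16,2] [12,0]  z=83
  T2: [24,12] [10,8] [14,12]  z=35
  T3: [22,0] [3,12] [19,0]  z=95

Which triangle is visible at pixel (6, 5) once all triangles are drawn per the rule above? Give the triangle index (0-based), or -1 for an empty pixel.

T0:
  degenerate (2·area = 0) — covers nothing
T1:
  2·area = 2  (B↔C swapped to make it positive)
  edge (15, 2)→(12, 0): d=(-3,-2) inclusive
  edge (12, 0)→(16, 2): d=(4,2) inclusive
  edge (16, 2)→(15, 2): d=(-1,0) inclusive
  covered (0 px):
    · · · · · · · · · · · ·
    · · · · · · · · · · · ·
    · · · · · · · · · · · ·
    · · · · · · · · · · · ·
    · · · · · · · · · · · ·
    · · · · · · · · · · · ·
    · · · · · · · · · · · ·
T2:
  2·area = 40  (B↔C swapped to make it positive)
  edge (24, 12)→(14, 12): d=(-10,0) inclusive
  edge (14, 12)→(10, 8): d=(-4,-4) inclusive
  edge (10, 8)→(24, 12): d=(14,4) inclusive
    (1,0)@(3, 1): e=[110,0,-70] → ·  [on edge]
    (2,1)@(5, 3): e=[90,0,-50] → ·  [on edge]
    (3,2)@(7, 5): e=[70,0,-30] → ·  [on edge]
    (4,3)@(9, 7): e=[50,0,-10] → ·  [on edge]
    (5,4)@(11, 9): e=[30,0,10] → █  [on edge]
    (6,4)@(13, 9): e=[30,8,2] → █
    (7,4)@(15, 9): e=[30,16,-6] → ·
    (5,5)@(11, 11): e=[10,-8,38] → ·
    (6,5)@(13, 11): e=[10,0,30] → █  [on edge]
    (7,5)@(15, 11): e=[10,8,22] → █
    (8,5)@(17, 11): e=[10,16,14] → █
    (9,5)@(19, 11): e=[10,24,6] → █
    (7,6)@(15, 13): e=[-10,0,50] → ·  [on edge]
  covered (6 px):
    · · · · · · · · · · · ·
    · · · · · · · · · · · ·
    · · · · · · · · · · · ·
    · · · · · · · · · · · ·
    · · · · · █ █ · · · · ·
    · · · · · · █ █ █ █ · ·
    · · · · · · · · · · · ·
T3:
  2·area = 36
  edge (22, 0)→(3, 12): d=(-19,12) inclusive
  edge (3, 12)→(19, 0): d=(16,-12) inclusive
  edge (19, 0)→(22, 0): d=(3,0) inclusive
    (9,0)@(19, 1): e=[17,16,3] → █
    (10,0)@(21, 1): e=[-7,40,3] → ·
    (7,1)@(15, 3): e=[27,0,9] → █  [on edge]
    (8,1)@(17, 3): e=[3,24,9] → █
    (9,1)@(19, 3): e=[-21,48,9] → ·
    (6,2)@(13, 5): e=[13,8,15] → █
    (7,2)@(15, 5): e=[-11,32,15] → ·
    (8,2)@(17, 5): e=[-35,56,15] → ·
    (6,3)@(13, 7): e=[-25,40,21] → ·
    (3,4)@(7, 9): e=[9,0,27] → █  [on edge]
    (4,4)@(9, 9): e=[-15,24,27] → ·
    (3,5)@(7, 11): e=[-29,32,33] → ·
  covered (5 px):
    · · · · · · · · · █ · ·
    · · · · · · · █ █ · · ·
    · · · · · · █ · · · · ·
    · · · · · · · · · · · ·
    · · · █ · · · · · · · ·
    · · · · · · · · · · · ·
    · · · · · · · · · · · ·

Z-buffer (winner per pixel, '.' = empty):
  . . . . . . . . . 3 . .
  . . . . . . . 3 3 . . .
  . . . . . . 3 . . . . .
  . . . . . . . . . . . .
  . . . 3 . 2 2 . . . . .
  . . . . . . 2 2 2 2 . .
  . . . . . . . . . . . .

Answer: 2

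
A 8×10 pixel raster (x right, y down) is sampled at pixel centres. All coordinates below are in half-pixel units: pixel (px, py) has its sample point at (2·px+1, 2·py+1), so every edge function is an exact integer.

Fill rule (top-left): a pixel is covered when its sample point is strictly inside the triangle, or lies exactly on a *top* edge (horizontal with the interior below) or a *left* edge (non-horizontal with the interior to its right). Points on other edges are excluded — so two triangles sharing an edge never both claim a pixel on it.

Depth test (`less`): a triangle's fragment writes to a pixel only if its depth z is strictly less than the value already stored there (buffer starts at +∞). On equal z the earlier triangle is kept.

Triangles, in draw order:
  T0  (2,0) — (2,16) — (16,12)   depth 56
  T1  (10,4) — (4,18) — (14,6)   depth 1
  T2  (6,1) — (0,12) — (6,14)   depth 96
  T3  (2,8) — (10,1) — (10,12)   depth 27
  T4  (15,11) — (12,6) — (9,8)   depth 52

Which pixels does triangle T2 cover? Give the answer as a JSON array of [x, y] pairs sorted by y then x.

T0:
  2·area = 224  (B↔C swapped to make it positive)
  edge (2, 0)→(16, 12): d=(14,12) right/bottom  bias=-1
  edge (16, 12)→(2, 16): d=(-14,4) right/bottom  bias=-1
  edge (2, 16)→(2, 0): d=(0,-16) top-left  bias=+0
    (1,0)@(3, 1): e=[2,206,16] → X
    (2,0)@(5, 1): e=[-22,198,48] → .
    (1,1)@(3, 3): e=[30,178,16] → X
    (2,1)@(5, 3): e=[6,170,48] → X
    (3,1)@(7, 3): e=[-18,162,80] → .
    (1,2)@(3, 5): e=[58,150,16] → X
    (3,2)@(7, 5): e=[10,134,80] → X
    (4,2)@(9, 5): e=[-14,126,112] → .
    (1,3)@(3, 7): e=[86,122,16] → X
    (4,3)@(9, 7): e=[14,98,112] → X
    (5,3)@(11, 7): e=[-10,90,144] → .
    (1,4)@(3, 9): e=[114,94,16] → X
  covered (28 px):
    . X . . . . . .
    . X X . . . . .
    . X X X . . . .
    . X X X X . . .
    . X X X X X . .
    . X X X X X X .
    . X X X X X . .
    . X X . . . . .
    . . . . . . . .
    . . . . . . . .
T1:
  2·area = 68  (B↔C swapped to make it positive)
  edge (10, 4)→(14, 6): d=(4,2) right/bottom  bias=-1
  edge (14, 6)→(4, 18): d=(-10,12) right/bottom  bias=-1
  edge (4, 18)→(10, 4): d=(6,-14) top-left  bias=+0
    (5,2)@(11, 5): e=[2,46,20] → X
    (6,2)@(13, 5): e=[-2,22,48] → .
    (4,3)@(9, 7): e=[14,50,4] → X
    (6,3)@(13, 7): e=[6,2,60] → X
    (7,3)@(15, 7): e=[2,-22,88] → .
    (4,4)@(9, 9): e=[22,30,16] → X
    (6,4)@(13, 9): e=[14,-18,72] → .
    (3,5)@(7, 11): e=[34,34,0] → X  [on edge]
    (5,5)@(11, 11): e=[26,-14,56] → .
    (3,6)@(7, 13): e=[42,14,12] → X
    (4,6)@(9, 13): e=[38,-10,40] → .
    (3,7)@(7, 15): e=[50,-6,24] → .
  covered (9 px):
    . . . . . . . .
    . . . . . . . .
    . . . . . X . .
    . . . . X X X .
    . . . . X X . .
    . . . X X . . .
    . . . X . . . .
    . . . . . . . .
    . . . . . . . .
    . . . . . . . .
T2:
  2·area = 78  (B↔C swapped to make it positive)
  edge (6, 1)→(6, 14): d=(0,13) right/bottom  bias=-1
  edge (6, 14)→(0, 12): d=(-6,-2) top-left  bias=+0
  edge (0, 12)→(6, 1): d=(6,-11) top-left  bias=+0
    (2,1)@(5, 3): e=[13,64,1] → X
    (3,1)@(7, 3): e=[-13,68,23] → .
    (2,2)@(5, 5): e=[13,52,13] → X
    (3,2)@(7, 5): e=[-13,56,35] → .
    (1,3)@(3, 7): e=[39,36,3] → X
    (3,3)@(7, 7): e=[-13,44,47] → .
    (1,4)@(3, 9): e=[39,24,15] → X
    (3,4)@(7, 9): e=[-13,32,59] → .
    (0,5)@(1, 11): e=[65,8,5] → X
    (3,5)@(7, 11): e=[-13,20,71] → .
    (0,6)@(1, 13): e=[65,-4,17] → .
    (1,6)@(3, 13): e=[39,0,39] → X  [on edge]
    (4,7)@(9, 15): e=[-39,0,117] → .  [on edge]
    (7,8)@(15, 17): e=[-117,0,195] → .  [on edge]
  covered (11 px):
    . . . . . . . .
    . . X . . . . .
    . . X . . . . .
    . X X . . . . .
    . X X . . . . .
    X X X . . . . .
    . X X . . . . .
    . . . . . . . .
    . . . . . . . .
    . . . . . . . .
T3:
  2·area = 88
  edge (2, 8)→(10, 1): d=(8,-7) top-left  bias=+0
  edge (10, 1)→(10, 12): d=(0,11) right/bottom  bias=-1
  edge (10, 12)→(2, 8): d=(-8,-4) top-left  bias=+0
    (4,1)@(9, 3): e=[9,11,68] → X
    (5,1)@(11, 3): e=[23,-11,76] → .
    (3,2)@(7, 5): e=[11,33,44] → X
    (5,2)@(11, 5): e=[39,-11,60] → .
    (2,3)@(5, 7): e=[13,55,20] → X
    (5,3)@(11, 7): e=[55,-11,44] → .
    (2,4)@(5, 9): e=[29,55,4] → X
    (5,4)@(11, 9): e=[71,-11,28] → .
    (2,5)@(5, 11): e=[45,55,-12] → .
    (3,5)@(7, 11): e=[59,33,-4] → .
    (4,5)@(9, 11): e=[73,11,4] → X
    (5,5)@(11, 11): e=[87,-11,12] → .
  covered (10 px):
    . . . . . . . .
    . . . . X . . .
    . . . X X . . .
    . . X X X . . .
    . . X X X . . .
    . . . . X . . .
    . . . . . . . .
    . . . . . . . .
    . . . . . . . .
    . . . . . . . .
T4:
  2·area = 21  (B↔C swapped to make it positive)
  edge (15, 11)→(9, 8): d=(-6,-3) top-left  bias=+0
  edge (9, 8)→(12, 6): d=(3,-2) top-left  bias=+0
  edge (12, 6)→(15, 11): d=(3,5) right/bottom  bias=-1
    (4,0)@(9, 1): e=[42,-21,0] → .  [on edge]
    (1,2)@(3, 5): e=[0,-21,42] → .  [on edge]
    (3,3)@(7, 7): e=[0,-7,28] → .  [on edge]
    (5,3)@(11, 7): e=[12,1,8] → X
    (6,3)@(13, 7): e=[18,5,-2] → .
    (5,4)@(11, 9): e=[0,7,14] → X  [on edge]
    (6,4)@(13, 9): e=[6,11,4] → X
    (7,4)@(15, 9): e=[12,15,-6] → .
    (5,5)@(11, 11): e=[-12,13,20] → .
    (6,5)@(13, 11): e=[-6,17,10] → .
    (7,5)@(15, 11): e=[0,21,0] → .  [on edge]
  covered (3 px):
    . . . . . . . .
    . . . . . . . .
    . . . . . . . .
    . . . . . X . .
    . . . . . X X .
    . . . . . . . .
    . . . . . . . .
    . . . . . . . .
    . . . . . . . .
    . . . . . . . .

Result: [[2,1],[2,2],[1,3],[2,3],[1,4],[2,4],[0,5],[1,5],[2,5],[1,6],[2,6]]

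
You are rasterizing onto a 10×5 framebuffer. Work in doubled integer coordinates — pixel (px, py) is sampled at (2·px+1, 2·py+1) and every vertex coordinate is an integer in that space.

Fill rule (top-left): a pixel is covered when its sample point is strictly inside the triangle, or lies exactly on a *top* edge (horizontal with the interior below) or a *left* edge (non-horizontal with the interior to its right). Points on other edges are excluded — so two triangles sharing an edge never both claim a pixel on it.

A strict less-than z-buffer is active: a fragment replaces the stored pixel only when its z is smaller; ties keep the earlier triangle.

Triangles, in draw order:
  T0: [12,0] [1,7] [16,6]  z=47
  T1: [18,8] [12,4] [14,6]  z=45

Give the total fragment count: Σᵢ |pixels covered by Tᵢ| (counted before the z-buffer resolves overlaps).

T0:
  2·area = 94  (B↔C swapped to make it positive)
  edge (12, 0)→(16, 6): d=(4,6) right/bottom  bias=-1
  edge (16, 6)→(1, 7): d=(-15,1) right/bottom  bias=-1
  edge (1, 7)→(12, 0): d=(11,-7) top-left  bias=+0
    (5,0)@(11, 1): e=[10,80,4] → █
    (6,0)@(13, 1): e=[-2,78,18] → ·
    (4,1)@(9, 3): e=[30,52,12] → █
    (6,1)@(13, 3): e=[6,48,40] → █
    (7,1)@(15, 3): e=[-6,46,54] → ·
    (2,2)@(5, 5): e=[62,26,6] → █
    (3,2)@(7, 5): e=[50,24,20] → █
    (7,2)@(15, 5): e=[2,16,76] → █
    (8,2)@(17, 5): e=[-10,14,90] → ·
    (0,3)@(1, 7): e=[94,0,0] → ·  [on edge]
    (2,3)@(5, 7): e=[70,-4,28] → ·
    (3,3)@(7, 7): e=[58,-6,42] → ·
  covered (10 px):
    · · · · · █ · · · ·
    · · · · █ █ █ · · ·
    · · █ █ █ █ █ █ · ·
    · · · · · · · · · ·
    · · · · · · · · · ·
T1:
  2·area = 4  (B↔C swapped to make it positive)
  edge (18, 8)→(14, 6): d=(-4,-2) top-left  bias=+0
  edge (14, 6)→(12, 4): d=(-2,-2) top-left  bias=+0
  edge (12, 4)→(18, 8): d=(6,4) right/bottom  bias=-1
    (4,0)@(9, 1): e=[10,0,-6] → ·  [on edge]
    (5,1)@(11, 3): e=[6,0,-2] → ·  [on edge]
    (6,2)@(13, 5): e=[2,0,2] → █  [on edge]
    (7,2)@(15, 5): e=[6,4,-6] → ·
    (6,3)@(13, 7): e=[-6,-4,14] → ·
    (7,3)@(15, 7): e=[-2,0,6] → ·  [on edge]
    (8,4)@(17, 9): e=[-6,0,10] → ·  [on edge]
  covered (1 px):
    · · · · · · · · · ·
    · · · · · · · · · ·
    · · · · · · █ · · ·
    · · · · · · · · · ·
    · · · · · · · · · ·

Final: 11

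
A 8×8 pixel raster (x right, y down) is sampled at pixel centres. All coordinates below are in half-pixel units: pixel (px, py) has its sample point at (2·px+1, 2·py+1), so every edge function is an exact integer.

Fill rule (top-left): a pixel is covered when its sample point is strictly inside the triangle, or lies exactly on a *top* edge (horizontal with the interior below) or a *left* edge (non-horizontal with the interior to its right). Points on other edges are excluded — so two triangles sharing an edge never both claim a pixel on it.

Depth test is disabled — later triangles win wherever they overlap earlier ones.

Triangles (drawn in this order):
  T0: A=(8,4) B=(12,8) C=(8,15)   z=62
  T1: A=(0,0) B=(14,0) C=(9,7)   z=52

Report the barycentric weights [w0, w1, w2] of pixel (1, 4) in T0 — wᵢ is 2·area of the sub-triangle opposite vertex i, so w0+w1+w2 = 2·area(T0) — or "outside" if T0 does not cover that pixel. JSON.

T0:
  2·area = 44
  edge (8, 4)→(12, 8): d=(4,4) right/bottom  bias=-1
  edge (12, 8)→(8, 15): d=(-4,7) right/bottom  bias=-1
  edge (8, 15)→(8, 4): d=(0,-11) top-left  bias=+0
    (2,0)@(5, 1): e=[0,77,-33] → ·  [on edge]
    (3,1)@(7, 3): e=[0,55,-11] → ·  [on edge]
    (4,2)@(9, 5): e=[0,33,11] → ·  [on edge]
    (4,3)@(9, 7): e=[8,25,11] → #
    (5,3)@(11, 7): e=[0,11,33] → ·  [on edge]
    (4,4)@(9, 9): e=[16,17,11] → #
    (5,4)@(11, 9): e=[8,3,33] → #
    (6,4)@(13, 9): e=[0,-11,55] → ·  [on edge]
    (4,5)@(9, 11): e=[24,9,11] → #
    (5,5)@(11, 11): e=[16,-5,33] → ·
    (7,5)@(15, 11): e=[0,-33,77] → ·  [on edge]
    (4,6)@(9, 13): e=[32,1,11] → #
  covered (5 px):
    · · · · · · · ·
    · · · · · · · ·
    · · · · · · · ·
    · · · · # · · ·
    · · · · # # · ·
    · · · · # · · ·
    · · · · # · · ·
    · · · · · · · ·
T1:
  2·area = 98
  edge (0, 0)→(14, 0): d=(14,0) top-left  bias=+0
  edge (14, 0)→(9, 7): d=(-5,7) right/bottom  bias=-1
  edge (9, 7)→(0, 0): d=(-9,-7) top-left  bias=+0
    (1,0)@(3, 1): e=[14,72,12] → #
    (2,0)@(5, 1): e=[14,58,26] → #
    (3,0)@(7, 1): e=[14,44,40] → #
    (4,0)@(9, 1): e=[14,30,54] → #
    (5,0)@(11, 1): e=[14,16,68] → #
    (6,0)@(13, 1): e=[14,2,82] → #
    (7,0)@(15, 1): e=[14,-12,96] → ·
    (1,1)@(3, 3): e=[42,62,-6] → ·
    (2,1)@(5, 3): e=[42,48,8] → #
    (6,1)@(13, 3): e=[42,-8,64] → ·
    (2,2)@(5, 5): e=[70,38,-10] → ·
    (3,2)@(7, 5): e=[70,24,4] → #
    (4,3)@(9, 7): e=[98,0,0] → ·  [on edge]
  covered (12 px):
    · # # # # # # ·
    · · # # # # · ·
    · · · # # · · ·
    · · · · · · · ·
    · · · · · · · ·
    · · · · · · · ·
    · · · · · · · ·
    · · · · · · · ·

Answer: "outside"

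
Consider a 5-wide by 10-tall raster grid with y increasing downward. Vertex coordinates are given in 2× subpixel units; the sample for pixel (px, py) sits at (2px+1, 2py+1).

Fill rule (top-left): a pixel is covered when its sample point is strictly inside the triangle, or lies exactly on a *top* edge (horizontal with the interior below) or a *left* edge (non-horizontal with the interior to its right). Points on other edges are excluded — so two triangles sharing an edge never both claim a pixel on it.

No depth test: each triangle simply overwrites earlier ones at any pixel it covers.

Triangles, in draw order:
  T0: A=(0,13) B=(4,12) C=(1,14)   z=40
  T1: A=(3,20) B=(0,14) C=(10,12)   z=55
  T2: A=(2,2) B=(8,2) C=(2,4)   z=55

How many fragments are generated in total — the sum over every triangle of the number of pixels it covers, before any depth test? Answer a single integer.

T0:
  2·area = 5
  edge (0, 13)→(4, 12): d=(4,-1) top-left  bias=+0
  edge (4, 12)→(1, 14): d=(-3,2) right/bottom  bias=-1
  edge (1, 14)→(0, 13): d=(-1,-1) top-left  bias=+0
    (0,6)@(1, 13): e=[1,3,1] → X
    (1,6)@(3, 13): e=[3,-1,3] → .
    (0,7)@(1, 15): e=[9,-3,-1] → .
  covered (1 px):
    . . . . .
    . . . . .
    . . . . .
    . . . . .
    . . . . .
    . . . . .
    X . . . .
    . . . . .
    . . . . .
    . . . . .
T1:
  2·area = 66
  edge (3, 20)→(0, 14): d=(-3,-6) top-left  bias=+0
  edge (0, 14)→(10, 12): d=(10,-2) top-left  bias=+0
  edge (10, 12)→(3, 20): d=(-7,8) right/bottom  bias=-1
    (2,6)@(5, 13): e=[33,0,33] → X  [on edge]
    (3,6)@(7, 13): e=[45,4,17] → X
    (4,6)@(9, 13): e=[57,8,1] → X
    (0,7)@(1, 15): e=[3,12,51] → X
    (1,7)@(3, 15): e=[15,16,35] → X
    (4,7)@(9, 15): e=[51,28,-13] → .
    (0,8)@(1, 17): e=[-3,32,37] → .
    (1,8)@(3, 17): e=[9,36,21] → X
    (3,8)@(7, 17): e=[33,44,-11] → .
    (1,9)@(3, 19): e=[3,56,7] → X
    (2,9)@(5, 19): e=[15,60,-9] → .
  covered (10 px):
    . . . . .
    . . . . .
    . . . . .
    . . . . .
    . . . . .
    . . . . .
    . . X X X
    X X X X .
    . X X . .
    . X . . .
T2:
  2·area = 12
  edge (2, 2)→(8, 2): d=(6,0) top-left  bias=+0
  edge (8, 2)→(2, 4): d=(-6,2) right/bottom  bias=-1
  edge (2, 4)→(2, 2): d=(0,-2) top-left  bias=+0
    (1,1)@(3, 3): e=[6,4,2] → X
    (2,1)@(5, 3): e=[6,0,6] → .  [on edge]
    (1,2)@(3, 5): e=[18,-8,2] → .
  covered (1 px):
    . . . . .
    . X . . .
    . . . . .
    . . . . .
    . . . . .
    . . . . .
    . . . . .
    . . . . .
    . . . . .
    . . . . .

Answer: 12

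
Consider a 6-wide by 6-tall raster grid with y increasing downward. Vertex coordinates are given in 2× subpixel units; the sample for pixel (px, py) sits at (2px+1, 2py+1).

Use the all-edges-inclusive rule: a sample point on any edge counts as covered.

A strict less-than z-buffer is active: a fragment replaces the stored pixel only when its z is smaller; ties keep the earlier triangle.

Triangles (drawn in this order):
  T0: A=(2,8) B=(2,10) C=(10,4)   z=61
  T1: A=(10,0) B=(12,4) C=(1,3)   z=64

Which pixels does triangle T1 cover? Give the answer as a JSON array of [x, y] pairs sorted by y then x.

T0:
  2·area = 16  (B↔C swapped to make it positive)
  edge (2, 8)→(10, 4): d=(8,-4) inclusive
  edge (10, 4)→(2, 10): d=(-8,6) inclusive
  edge (2, 10)→(2, 8): d=(0,-2) inclusive
    (2,3)@(5, 7): e=[4,6,6] → █
    (3,3)@(7, 7): e=[12,-6,10] → ·
    (1,4)@(3, 9): e=[12,2,2] → █
    (2,4)@(5, 9): e=[20,-10,6] → ·
    (1,5)@(3, 11): e=[28,-14,2] → ·
  covered (2 px):
    · · · · · ·
    · · · · · ·
    · · · · · ·
    · · █ · · ·
    · █ · · · ·
    · · · · · ·
T1:
  2·area = 42
  edge (10, 0)→(12, 4): d=(2,4) inclusive
  edge (12, 4)→(1, 3): d=(-11,-1) inclusive
  edge (1, 3)→(10, 0): d=(9,-3) inclusive
    (3,0)@(7, 1): e=[14,28,0] → █  [on edge]
    (4,0)@(9, 1): e=[6,30,6] → █
    (5,0)@(11, 1): e=[-2,32,12] → ·
    (0,1)@(1, 3): e=[42,0,0] → █  [on edge]
    (1,1)@(3, 3): e=[34,2,6] → █
    (2,1)@(5, 3): e=[26,4,12] → █
    (5,1)@(11, 3): e=[2,10,30] → █
    (0,2)@(1, 5): e=[46,-22,18] → ·
    (1,2)@(3, 5): e=[38,-20,24] → ·
    (2,2)@(5, 5): e=[30,-18,30] → ·
    (3,2)@(7, 5): e=[22,-16,36] → ·
    (4,2)@(9, 5): e=[14,-14,42] → ·
  covered (8 px):
    · · · █ █ ·
    █ █ █ █ █ █
    · · · · · ·
    · · · · · ·
    · · · · · ·
    · · · · · ·

Result: [[3,0],[4,0],[0,1],[1,1],[2,1],[3,1],[4,1],[5,1]]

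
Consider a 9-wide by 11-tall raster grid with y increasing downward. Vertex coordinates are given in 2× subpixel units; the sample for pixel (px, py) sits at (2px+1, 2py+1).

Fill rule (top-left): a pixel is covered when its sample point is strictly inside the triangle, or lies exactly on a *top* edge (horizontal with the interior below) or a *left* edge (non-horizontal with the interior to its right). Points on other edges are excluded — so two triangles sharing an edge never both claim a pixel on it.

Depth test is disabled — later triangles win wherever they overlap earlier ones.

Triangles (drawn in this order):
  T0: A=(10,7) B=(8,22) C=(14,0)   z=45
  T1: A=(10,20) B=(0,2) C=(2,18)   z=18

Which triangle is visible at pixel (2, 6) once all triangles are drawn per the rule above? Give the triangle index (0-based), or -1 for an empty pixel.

T0:
  2·area = 46  (B↔C swapped to make it positive)
  edge (10, 7)→(14, 0): d=(4,-7) top-left  bias=+0
  edge (14, 0)→(8, 22): d=(-6,22) right/bottom  bias=-1
  edge (8, 22)→(10, 7): d=(2,-15) top-left  bias=+0
    (6,1)@(13, 3): e=[5,4,37] → #
    (7,1)@(15, 3): e=[19,-40,67] → ·
    (6,2)@(13, 5): e=[13,-8,41] → ·
    (5,3)@(11, 7): e=[7,24,15] → #
    (6,3)@(13, 7): e=[21,-20,45] → ·
    (5,4)@(11, 9): e=[15,12,19] → #
    (6,4)@(13, 9): e=[29,-32,49] → ·
    (5,5)@(11, 11): e=[23,0,23] → ·  [on edge]
    (4,7)@(9, 15): e=[25,20,1] → #
    (5,7)@(11, 15): e=[39,-24,31] → ·
    (4,8)@(9, 17): e=[33,8,5] → #
    (5,8)@(11, 17): e=[47,-36,35] → ·
  covered (5 px):
    · · · · · · · · ·
    · · · · · · # · ·
    · · · · · · · · ·
    · · · · · # · · ·
    · · · · · # · · ·
    · · · · · · · · ·
    · · · · · · · · ·
    · · · · # · · · ·
    · · · · # · · · ·
    · · · · · · · · ·
    · · · · · · · · ·
T1:
  2·area = 124  (B↔C swapped to make it positive)
  edge (10, 20)→(2, 18): d=(-8,-2) top-left  bias=+0
  edge (2, 18)→(0, 2): d=(-2,-16) top-left  bias=+0
  edge (0, 2)→(10, 20): d=(10,18) right/bottom  bias=-1
    (0,2)@(1, 5): e=[102,10,12] → #
    (1,2)@(3, 5): e=[106,42,-24] → ·
    (0,3)@(1, 7): e=[86,6,32] → #
    (1,3)@(3, 7): e=[90,38,-4] → ·
    (0,4)@(1, 9): e=[70,2,52] → #
    (1,4)@(3, 9): e=[74,34,16] → #
    (2,4)@(5, 9): e=[78,66,-20] → ·
    (0,5)@(1, 11): e=[54,-2,72] → ·
    (1,5)@(3, 11): e=[58,30,36] → #
    (2,5)@(5, 11): e=[62,62,0] → ·  [on edge]
    (1,6)@(3, 13): e=[42,26,56] → #
    (2,6)@(5, 13): e=[46,58,20] → #
  covered (15 px):
    · · · · · · · · ·
    · · · · · · · · ·
    # · · · · · · · ·
    # · · · · · · · ·
    # # · · · · · · ·
    · # · · · · · · ·
    · # # · · · · · ·
    · # # # · · · · ·
    · # # # · · · · ·
    · · · # # · · · ·
    · · · · · · · · ·

Z-buffer (winner per pixel, '.' = empty):
  . . . . . . . . .
  . . . . . . 0 . .
  1 . . . . . . . .
  1 . . . . 0 . . .
  1 1 . . . 0 . . .
  . 1 . . . . . . .
  . 1 1 . . . . . .
  . 1 1 1 0 . . . .
  . 1 1 1 0 . . . .
  . . . 1 1 . . . .
  . . . . . . . . .

Answer: 1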